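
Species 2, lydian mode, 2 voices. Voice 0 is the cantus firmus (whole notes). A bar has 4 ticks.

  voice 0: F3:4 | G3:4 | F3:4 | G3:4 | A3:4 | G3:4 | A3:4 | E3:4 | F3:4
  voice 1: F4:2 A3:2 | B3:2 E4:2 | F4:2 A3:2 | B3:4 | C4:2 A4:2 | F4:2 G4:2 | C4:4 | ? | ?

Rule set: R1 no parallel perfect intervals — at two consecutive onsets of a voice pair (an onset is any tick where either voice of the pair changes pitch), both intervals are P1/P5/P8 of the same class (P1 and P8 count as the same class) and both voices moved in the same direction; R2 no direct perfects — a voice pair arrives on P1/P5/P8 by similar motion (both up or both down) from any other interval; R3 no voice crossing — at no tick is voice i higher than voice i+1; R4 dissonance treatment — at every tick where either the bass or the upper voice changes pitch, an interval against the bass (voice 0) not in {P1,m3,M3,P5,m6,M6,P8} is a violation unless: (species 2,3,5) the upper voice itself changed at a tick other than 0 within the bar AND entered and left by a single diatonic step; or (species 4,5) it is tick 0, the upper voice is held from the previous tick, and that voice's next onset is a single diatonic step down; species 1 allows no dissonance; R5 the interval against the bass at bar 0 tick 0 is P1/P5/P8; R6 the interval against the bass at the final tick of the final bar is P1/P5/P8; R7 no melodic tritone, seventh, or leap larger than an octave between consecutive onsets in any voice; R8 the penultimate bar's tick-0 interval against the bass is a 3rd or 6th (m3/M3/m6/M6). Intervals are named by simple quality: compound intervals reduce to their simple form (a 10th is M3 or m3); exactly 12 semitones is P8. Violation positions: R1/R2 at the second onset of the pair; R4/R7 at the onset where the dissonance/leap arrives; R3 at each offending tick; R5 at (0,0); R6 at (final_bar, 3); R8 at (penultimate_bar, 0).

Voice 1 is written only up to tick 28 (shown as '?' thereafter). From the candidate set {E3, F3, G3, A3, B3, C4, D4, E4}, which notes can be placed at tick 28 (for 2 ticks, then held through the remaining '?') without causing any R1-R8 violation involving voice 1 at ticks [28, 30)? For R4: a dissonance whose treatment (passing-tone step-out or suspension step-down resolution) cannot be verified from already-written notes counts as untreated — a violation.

{C4, G3}

E3: violates R2,R8
F3: violates R4,R8
G3: legal
A3: violates R4,R8
B3: violates R2,R8
C4: legal
D4: violates R4,R8
E4: violates R8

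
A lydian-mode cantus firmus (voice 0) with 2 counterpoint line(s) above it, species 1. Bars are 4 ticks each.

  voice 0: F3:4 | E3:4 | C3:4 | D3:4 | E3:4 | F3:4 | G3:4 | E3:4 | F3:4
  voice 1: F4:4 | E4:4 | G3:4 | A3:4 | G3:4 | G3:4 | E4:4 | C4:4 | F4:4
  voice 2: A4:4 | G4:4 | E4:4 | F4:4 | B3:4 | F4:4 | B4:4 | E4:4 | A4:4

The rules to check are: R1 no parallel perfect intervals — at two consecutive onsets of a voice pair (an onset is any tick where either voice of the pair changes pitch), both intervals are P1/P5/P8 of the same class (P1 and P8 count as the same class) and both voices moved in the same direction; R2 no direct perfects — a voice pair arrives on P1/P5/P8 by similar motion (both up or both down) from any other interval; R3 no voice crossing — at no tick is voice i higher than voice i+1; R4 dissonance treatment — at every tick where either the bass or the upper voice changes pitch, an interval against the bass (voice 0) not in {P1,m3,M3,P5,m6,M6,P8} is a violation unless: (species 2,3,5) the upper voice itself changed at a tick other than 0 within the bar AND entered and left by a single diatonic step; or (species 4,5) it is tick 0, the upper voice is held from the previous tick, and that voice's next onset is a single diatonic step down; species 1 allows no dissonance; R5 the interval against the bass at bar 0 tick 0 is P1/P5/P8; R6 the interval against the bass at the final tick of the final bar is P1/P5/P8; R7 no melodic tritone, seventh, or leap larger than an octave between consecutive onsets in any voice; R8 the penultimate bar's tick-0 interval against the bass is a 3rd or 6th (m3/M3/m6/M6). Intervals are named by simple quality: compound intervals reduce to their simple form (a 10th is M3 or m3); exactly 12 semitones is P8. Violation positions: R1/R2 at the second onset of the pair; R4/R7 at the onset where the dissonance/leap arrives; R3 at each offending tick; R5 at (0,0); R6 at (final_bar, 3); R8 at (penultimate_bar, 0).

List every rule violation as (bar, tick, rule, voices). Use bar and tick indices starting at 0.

(0, 0, R5, (0, 2))
(1, 0, R1, (0, 1))
(2, 0, R2, (0, 1))
(3, 0, R1, (0, 1))
(4, 0, R7, (2,))
(5, 0, R2, (0, 2))
(5, 0, R4, (0, 1))
(5, 0, R7, (2,))
(6, 0, R2, (1, 2))
(6, 0, R7, (2,))
(7, 0, R2, (0, 2))
(7, 0, R8, (0, 2))
(8, 0, R2, (0, 1))
(8, 3, R6, (0, 2))

bar 0: v0=F3 v1=F4 v2=A4 downbeat M3
bar 1: v0=E3 v1=E4 v2=G4 downbeat m3
bar 2: v0=C3 v1=G3 v2=E4 downbeat M3
bar 3: v0=D3 v1=A3 v2=F4 downbeat m3
bar 4: v0=E3 v1=G3 v2=B3 downbeat P5
bar 5: v0=F3 v1=G3 v2=F4 downbeat P8
bar 6: v0=G3 v1=E4 v2=B4 downbeat M3
bar 7: v0=E3 v1=C4 v2=E4 downbeat P8
bar 8: v0=F3 v1=F4 v2=A4 downbeat M3
  -> R5 @ bar 0 tick 0 v(0, 2): opens on M3
  -> R1 @ bar 1 tick 0 v(0, 1): F3/F4 P8 -> E3/E4 P8 similar
  -> R2 @ bar 2 tick 0 v(0, 1): E3/E4 P8 -> C3/G3 P5 similar
  -> R1 @ bar 3 tick 0 v(0, 1): C3/G3 P5 -> D3/A3 P5 similar
  -> R7 @ bar 4 tick 0 v(2,): F4->B3 leap 6st
  -> R2 @ bar 5 tick 0 v(0, 2): E3/B3 P5 -> F3/F4 P8 similar
  -> R4 @ bar 5 tick 0 v(0, 1): F3/G3 M2 untreated
  -> R7 @ bar 5 tick 0 v(2,): B3->F4 leap 6st
  -> R2 @ bar 6 tick 0 v(1, 2): G3/F4 m7 -> E4/B4 P5 similar
  -> R7 @ bar 6 tick 0 v(2,): F4->B4 leap 6st
  -> R2 @ bar 7 tick 0 v(0, 2): G3/B4 M3 -> E3/E4 P8 similar
  -> R8 @ bar 7 tick 0 v(0, 2): penult P8 not 3rd/6th
  -> R2 @ bar 8 tick 0 v(0, 1): E3/C4 m6 -> F3/F4 P8 similar
  -> R6 @ bar 8 tick 3 v(0, 2): closes on M3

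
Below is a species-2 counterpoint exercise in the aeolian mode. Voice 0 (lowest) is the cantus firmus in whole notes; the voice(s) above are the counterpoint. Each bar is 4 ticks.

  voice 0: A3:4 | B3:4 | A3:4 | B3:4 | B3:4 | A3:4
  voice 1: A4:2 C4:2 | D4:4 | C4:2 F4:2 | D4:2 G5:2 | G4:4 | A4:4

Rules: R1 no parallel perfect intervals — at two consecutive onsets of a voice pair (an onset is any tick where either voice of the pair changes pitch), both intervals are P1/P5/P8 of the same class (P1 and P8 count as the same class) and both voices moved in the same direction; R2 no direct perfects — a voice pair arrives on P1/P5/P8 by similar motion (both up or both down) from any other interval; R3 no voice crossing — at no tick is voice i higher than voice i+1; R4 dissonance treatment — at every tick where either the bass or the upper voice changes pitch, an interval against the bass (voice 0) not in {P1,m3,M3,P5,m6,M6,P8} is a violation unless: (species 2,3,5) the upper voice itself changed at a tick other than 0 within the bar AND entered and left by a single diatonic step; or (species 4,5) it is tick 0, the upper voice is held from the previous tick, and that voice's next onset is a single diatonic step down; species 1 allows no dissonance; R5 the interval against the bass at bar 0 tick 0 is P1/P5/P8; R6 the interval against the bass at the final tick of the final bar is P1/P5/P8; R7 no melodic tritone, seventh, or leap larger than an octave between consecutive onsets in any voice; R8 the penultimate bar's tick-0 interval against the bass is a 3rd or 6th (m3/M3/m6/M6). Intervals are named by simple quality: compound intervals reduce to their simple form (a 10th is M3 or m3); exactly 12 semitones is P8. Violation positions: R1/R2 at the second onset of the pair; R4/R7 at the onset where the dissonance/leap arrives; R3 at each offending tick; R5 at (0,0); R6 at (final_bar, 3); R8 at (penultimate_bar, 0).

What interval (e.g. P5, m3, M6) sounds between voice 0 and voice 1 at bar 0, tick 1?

P8

voice 0=A3 voice 1=A4 -> P8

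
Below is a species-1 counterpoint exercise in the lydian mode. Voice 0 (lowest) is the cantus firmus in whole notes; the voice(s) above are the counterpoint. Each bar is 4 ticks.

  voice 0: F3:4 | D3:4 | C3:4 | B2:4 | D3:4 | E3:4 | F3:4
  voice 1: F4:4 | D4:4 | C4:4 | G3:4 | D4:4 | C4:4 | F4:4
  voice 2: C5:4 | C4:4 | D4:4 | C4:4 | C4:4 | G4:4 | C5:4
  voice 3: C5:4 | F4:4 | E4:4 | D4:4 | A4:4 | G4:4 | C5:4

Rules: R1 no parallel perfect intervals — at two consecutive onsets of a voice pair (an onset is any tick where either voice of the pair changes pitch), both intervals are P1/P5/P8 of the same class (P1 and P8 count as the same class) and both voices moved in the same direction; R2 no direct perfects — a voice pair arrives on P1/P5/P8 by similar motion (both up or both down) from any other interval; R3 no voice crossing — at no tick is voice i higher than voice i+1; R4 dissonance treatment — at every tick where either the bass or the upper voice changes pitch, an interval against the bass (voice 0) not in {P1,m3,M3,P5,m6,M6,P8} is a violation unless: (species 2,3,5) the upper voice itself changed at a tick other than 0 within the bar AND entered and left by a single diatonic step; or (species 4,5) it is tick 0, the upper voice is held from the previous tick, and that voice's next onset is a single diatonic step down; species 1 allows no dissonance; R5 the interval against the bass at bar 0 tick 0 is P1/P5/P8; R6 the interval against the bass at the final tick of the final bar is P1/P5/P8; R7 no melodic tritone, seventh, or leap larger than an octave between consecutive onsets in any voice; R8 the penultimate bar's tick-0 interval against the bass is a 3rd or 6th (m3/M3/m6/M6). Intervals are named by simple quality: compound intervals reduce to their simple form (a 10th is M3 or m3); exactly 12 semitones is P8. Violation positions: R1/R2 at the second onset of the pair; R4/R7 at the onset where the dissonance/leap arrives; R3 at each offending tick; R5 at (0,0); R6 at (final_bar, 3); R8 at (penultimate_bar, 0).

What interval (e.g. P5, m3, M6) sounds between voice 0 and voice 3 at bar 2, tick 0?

voice 0=C3 voice 3=E4 -> M3

M3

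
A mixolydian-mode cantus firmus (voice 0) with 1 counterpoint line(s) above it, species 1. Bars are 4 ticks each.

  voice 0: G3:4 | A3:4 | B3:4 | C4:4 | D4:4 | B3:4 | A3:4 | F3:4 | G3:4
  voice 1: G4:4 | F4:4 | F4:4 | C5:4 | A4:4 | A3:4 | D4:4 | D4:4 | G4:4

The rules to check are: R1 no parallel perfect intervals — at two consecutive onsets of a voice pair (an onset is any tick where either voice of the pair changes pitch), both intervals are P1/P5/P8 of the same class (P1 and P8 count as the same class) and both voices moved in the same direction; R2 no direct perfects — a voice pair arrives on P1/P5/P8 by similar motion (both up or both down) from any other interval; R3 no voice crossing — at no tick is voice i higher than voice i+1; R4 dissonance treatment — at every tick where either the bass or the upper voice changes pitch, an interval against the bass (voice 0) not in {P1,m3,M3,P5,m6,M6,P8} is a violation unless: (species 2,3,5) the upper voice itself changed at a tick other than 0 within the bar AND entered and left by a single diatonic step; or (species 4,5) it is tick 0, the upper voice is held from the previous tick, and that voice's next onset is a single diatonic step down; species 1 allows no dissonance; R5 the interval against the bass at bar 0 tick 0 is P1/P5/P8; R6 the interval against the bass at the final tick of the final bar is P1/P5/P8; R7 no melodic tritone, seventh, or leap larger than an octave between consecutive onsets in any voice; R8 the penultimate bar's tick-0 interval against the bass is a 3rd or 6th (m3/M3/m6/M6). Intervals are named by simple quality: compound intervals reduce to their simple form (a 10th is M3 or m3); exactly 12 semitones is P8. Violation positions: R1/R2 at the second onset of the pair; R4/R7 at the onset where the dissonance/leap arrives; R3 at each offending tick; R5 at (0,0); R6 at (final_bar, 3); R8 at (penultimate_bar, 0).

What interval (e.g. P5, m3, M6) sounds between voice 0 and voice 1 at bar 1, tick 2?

m6

voice 0=A3 voice 1=F4 -> m6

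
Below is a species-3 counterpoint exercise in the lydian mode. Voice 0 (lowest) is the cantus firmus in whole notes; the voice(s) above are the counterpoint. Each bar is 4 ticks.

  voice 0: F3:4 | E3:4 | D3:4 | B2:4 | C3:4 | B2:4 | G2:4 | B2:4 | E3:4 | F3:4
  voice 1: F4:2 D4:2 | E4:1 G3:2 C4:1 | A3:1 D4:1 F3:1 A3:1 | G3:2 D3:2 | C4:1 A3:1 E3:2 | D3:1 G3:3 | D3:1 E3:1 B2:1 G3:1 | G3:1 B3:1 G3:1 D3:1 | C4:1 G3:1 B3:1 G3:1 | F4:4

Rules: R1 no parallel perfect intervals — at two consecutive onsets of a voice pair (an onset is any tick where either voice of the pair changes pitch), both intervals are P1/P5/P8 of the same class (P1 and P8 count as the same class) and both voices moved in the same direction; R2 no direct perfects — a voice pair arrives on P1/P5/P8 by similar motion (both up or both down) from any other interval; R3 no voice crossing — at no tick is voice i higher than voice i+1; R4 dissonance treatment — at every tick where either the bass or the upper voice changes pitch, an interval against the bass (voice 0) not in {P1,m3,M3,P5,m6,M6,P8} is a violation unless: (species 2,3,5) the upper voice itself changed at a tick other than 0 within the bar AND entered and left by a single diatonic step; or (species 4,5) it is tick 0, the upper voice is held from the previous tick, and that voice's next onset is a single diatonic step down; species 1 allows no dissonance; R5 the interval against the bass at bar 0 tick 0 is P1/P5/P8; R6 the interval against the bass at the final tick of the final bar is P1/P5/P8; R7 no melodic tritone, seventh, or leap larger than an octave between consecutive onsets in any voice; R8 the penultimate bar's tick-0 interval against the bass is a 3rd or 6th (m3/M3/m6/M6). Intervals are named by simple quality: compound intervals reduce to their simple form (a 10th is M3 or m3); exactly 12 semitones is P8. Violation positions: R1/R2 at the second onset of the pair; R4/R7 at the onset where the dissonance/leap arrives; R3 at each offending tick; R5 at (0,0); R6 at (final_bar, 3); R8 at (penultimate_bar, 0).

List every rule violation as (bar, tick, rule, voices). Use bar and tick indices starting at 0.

(2, 0, R2, (0, 1))
(4, 0, R2, (0, 1))
(4, 0, R7, (1,))
(6, 0, R2, (0, 1))
(8, 0, R7, (1,))
(9, 0, R2, (0, 1))
(9, 0, R7, (1,))

bar 0: v0=F3 v1=F4 downbeat P8
bar 1: v0=E3 v1=E4 downbeat P8
bar 2: v0=D3 v1=A3 downbeat P5
bar 3: v0=B2 v1=G3 downbeat m6
bar 4: v0=C3 v1=C4 downbeat P8
bar 5: v0=B2 v1=D3 downbeat m3
bar 6: v0=G2 v1=D3 downbeat P5
bar 7: v0=B2 v1=G3 downbeat m6
bar 8: v0=E3 v1=C4 downbeat m6
bar 9: v0=F3 v1=F4 downbeat P8
  -> R2 @ bar 2 tick 0 v(0, 1): E3/C4 m6 -> D3/A3 P5 similar
  -> R2 @ bar 4 tick 0 v(0, 1): B2/D3 m3 -> C3/C4 P8 similar
  -> R7 @ bar 4 tick 0 v(1,): D3->C4 leap 10st
  -> R2 @ bar 6 tick 0 v(0, 1): B2/G3 m6 -> G2/D3 P5 similar
  -> R7 @ bar 8 tick 0 v(1,): D3->C4 leap 10st
  -> R2 @ bar 9 tick 0 v(0, 1): E3/G3 m3 -> F3/F4 P8 similar
  -> R7 @ bar 9 tick 0 v(1,): G3->F4 leap 10st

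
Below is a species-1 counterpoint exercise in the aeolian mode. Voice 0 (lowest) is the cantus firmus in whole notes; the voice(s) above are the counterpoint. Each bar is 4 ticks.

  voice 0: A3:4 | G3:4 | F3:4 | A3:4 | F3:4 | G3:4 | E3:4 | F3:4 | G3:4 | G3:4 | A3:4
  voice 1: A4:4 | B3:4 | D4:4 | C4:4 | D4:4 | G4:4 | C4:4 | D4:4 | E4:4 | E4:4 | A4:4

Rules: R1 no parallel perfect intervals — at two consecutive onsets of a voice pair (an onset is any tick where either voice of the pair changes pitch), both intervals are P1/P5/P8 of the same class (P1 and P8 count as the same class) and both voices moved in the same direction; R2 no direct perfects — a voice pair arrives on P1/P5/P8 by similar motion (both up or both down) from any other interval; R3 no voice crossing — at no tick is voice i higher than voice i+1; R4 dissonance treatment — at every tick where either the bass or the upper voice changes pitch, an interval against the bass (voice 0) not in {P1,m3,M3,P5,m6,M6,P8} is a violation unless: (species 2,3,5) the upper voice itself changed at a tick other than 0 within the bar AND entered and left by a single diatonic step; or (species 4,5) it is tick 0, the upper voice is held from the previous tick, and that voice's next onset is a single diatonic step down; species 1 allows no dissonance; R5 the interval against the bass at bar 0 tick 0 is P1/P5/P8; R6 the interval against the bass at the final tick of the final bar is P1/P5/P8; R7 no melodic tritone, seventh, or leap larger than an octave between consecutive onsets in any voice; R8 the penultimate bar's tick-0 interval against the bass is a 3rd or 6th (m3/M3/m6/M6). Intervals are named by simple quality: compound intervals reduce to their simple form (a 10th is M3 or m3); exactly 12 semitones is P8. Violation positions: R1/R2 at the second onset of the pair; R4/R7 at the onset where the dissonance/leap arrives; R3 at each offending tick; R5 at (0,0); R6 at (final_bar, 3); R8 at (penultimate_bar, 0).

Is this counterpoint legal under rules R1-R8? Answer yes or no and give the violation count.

No (3 violations)

bar 0: v0=A3 v1=A4 (P8)
bar 1: v0=G3 v1=B3 (M3)
bar 2: v0=F3 v1=D4 (M6)
bar 3: v0=A3 v1=C4 (m3)
bar 4: v0=F3 v1=D4 (M6)
bar 5: v0=G3 v1=G4 (P8)
bar 6: v0=E3 v1=C4 (m6)
bar 7: v0=F3 v1=D4 (M6)
bar 8: v0=G3 v1=E4 (M6)
bar 9: v0=G3 v1=E4 (M6)
bar 10: v0=A3 v1=A4 (P8)
  R7 @ bar1.0: A4->B3 leap 10st
  R2 @ bar5.0: F3/D4 M6 -> G3/G4 P8 similar
  R2 @ bar10.0: G3/E4 M6 -> A3/A4 P8 similar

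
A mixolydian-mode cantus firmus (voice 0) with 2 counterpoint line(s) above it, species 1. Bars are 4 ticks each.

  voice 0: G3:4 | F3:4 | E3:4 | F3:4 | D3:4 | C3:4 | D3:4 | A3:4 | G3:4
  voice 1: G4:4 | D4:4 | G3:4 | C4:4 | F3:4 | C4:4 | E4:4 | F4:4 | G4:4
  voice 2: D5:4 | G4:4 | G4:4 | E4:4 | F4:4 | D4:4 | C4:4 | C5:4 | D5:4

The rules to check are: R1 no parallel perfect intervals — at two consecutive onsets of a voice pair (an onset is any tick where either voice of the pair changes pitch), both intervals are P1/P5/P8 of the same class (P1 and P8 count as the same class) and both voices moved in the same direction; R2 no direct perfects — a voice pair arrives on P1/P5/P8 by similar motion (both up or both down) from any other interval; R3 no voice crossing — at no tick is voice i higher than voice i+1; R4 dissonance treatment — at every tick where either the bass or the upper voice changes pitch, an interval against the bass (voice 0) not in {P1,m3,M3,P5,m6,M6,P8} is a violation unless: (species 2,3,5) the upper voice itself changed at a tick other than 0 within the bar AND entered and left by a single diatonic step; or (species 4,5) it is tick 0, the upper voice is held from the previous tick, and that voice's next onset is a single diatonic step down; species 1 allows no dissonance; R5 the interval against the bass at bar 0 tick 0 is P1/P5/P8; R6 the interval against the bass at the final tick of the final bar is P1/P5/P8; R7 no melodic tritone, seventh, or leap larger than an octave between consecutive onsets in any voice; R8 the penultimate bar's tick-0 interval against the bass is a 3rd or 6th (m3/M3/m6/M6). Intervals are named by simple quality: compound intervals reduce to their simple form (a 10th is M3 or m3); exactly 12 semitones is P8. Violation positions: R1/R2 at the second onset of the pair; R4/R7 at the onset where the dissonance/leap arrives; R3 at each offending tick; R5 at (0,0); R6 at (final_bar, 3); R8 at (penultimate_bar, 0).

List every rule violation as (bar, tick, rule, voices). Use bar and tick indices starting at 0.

bar 0: v0=G3 v1=G4 v2=D5 downbeat P5
bar 1: v0=F3 v1=D4 v2=G4 downbeat M2
bar 2: v0=E3 v1=G3 v2=G4 downbeat m3
bar 3: v0=F3 v1=C4 v2=E4 downbeat M7
bar 4: v0=D3 v1=F3 v2=F4 downbeat m3
bar 5: v0=C3 v1=C4 v2=D4 downbeat M2
bar 6: v0=D3 v1=E4 v2=C4 downbeat m7
bar 7: v0=A3 v1=F4 v2=C5 downbeat m3
bar 8: v0=G3 v1=G4 v2=D5 downbeat P5
  -> R4 @ bar 1 tick 0 v(0, 2): F3/G4 M2 untreated
  -> R2 @ bar 3 tick 0 v(0, 1): E3/G3 m3 -> F3/C4 P5 similar
  -> R4 @ bar 3 tick 0 v(0, 2): F3/E4 M7 untreated
  -> R4 @ bar 5 tick 0 v(0, 2): C3/D4 M2 untreated
  -> R3 @ bar 6 tick 0 v(1, 2): E4 above C4
  -> R4 @ bar 6 tick 0 v(0, 1): D3/E4 M2 untreated
  -> R4 @ bar 6 tick 0 v(0, 2): D3/C4 m7 untreated
  -> R3 @ bar 6 tick 1 v(1, 2): E4 above C4
  -> R3 @ bar 6 tick 2 v(1, 2): E4 above C4
  -> R3 @ bar 6 tick 3 v(1, 2): E4 above C4
  -> R2 @ bar 7 tick 0 v(1, 2): E4/C4 M3 -> F4/C5 P5 similar
  -> R1 @ bar 8 tick 0 v(1, 2): F4/C5 P5 -> G4/D5 P5 similar

(1, 0, R4, (0, 2))
(3, 0, R2, (0, 1))
(3, 0, R4, (0, 2))
(5, 0, R4, (0, 2))
(6, 0, R3, (1, 2))
(6, 0, R4, (0, 1))
(6, 0, R4, (0, 2))
(6, 1, R3, (1, 2))
(6, 2, R3, (1, 2))
(6, 3, R3, (1, 2))
(7, 0, R2, (1, 2))
(8, 0, R1, (1, 2))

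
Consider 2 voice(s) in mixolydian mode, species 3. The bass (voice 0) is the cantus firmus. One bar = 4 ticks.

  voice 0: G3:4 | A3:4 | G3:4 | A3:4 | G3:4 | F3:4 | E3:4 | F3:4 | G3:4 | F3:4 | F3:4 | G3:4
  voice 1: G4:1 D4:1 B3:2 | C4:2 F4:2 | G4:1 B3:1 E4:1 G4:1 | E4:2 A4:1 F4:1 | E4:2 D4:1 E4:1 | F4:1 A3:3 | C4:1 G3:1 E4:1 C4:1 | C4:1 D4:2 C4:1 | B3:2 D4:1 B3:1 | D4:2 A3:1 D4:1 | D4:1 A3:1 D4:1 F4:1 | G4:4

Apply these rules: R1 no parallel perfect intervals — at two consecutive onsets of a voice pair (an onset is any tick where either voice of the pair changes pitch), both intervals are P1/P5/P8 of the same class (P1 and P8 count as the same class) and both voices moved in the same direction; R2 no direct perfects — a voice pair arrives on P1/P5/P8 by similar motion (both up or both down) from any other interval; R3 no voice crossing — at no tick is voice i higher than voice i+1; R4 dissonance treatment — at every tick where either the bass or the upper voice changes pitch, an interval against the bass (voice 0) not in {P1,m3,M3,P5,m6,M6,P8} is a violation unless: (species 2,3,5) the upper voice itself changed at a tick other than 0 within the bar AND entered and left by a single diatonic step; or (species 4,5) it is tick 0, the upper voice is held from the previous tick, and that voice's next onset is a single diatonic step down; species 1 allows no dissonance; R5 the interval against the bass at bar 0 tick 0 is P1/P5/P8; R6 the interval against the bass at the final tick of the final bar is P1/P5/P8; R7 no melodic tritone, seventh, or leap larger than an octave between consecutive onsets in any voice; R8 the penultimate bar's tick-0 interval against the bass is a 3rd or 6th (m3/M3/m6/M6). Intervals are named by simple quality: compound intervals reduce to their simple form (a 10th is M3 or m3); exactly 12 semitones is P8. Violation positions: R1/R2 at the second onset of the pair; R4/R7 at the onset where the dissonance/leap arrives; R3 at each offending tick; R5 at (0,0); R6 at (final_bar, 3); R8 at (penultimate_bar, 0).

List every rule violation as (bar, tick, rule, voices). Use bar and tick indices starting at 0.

bar 0: v0=G3 v1=G4 downbeat P8
bar 1: v0=A3 v1=C4 downbeat m3
bar 2: v0=G3 v1=G4 downbeat P8
bar 3: v0=A3 v1=E4 downbeat P5
bar 4: v0=G3 v1=E4 downbeat M6
bar 5: v0=F3 v1=F4 downbeat P8
bar 6: v0=E3 v1=C4 downbeat m6
bar 7: v0=F3 v1=C4 downbeat P5
bar 8: v0=G3 v1=B3 downbeat M3
bar 9: v0=F3 v1=D4 downbeat M6
bar 10: v0=F3 v1=D4 downbeat M6
bar 11: v0=G3 v1=G4 downbeat P8
  -> R1 @ bar 11 tick 0 v(0, 1): F3/F4 P8 -> G3/G4 P8 similar

(11, 0, R1, (0, 1))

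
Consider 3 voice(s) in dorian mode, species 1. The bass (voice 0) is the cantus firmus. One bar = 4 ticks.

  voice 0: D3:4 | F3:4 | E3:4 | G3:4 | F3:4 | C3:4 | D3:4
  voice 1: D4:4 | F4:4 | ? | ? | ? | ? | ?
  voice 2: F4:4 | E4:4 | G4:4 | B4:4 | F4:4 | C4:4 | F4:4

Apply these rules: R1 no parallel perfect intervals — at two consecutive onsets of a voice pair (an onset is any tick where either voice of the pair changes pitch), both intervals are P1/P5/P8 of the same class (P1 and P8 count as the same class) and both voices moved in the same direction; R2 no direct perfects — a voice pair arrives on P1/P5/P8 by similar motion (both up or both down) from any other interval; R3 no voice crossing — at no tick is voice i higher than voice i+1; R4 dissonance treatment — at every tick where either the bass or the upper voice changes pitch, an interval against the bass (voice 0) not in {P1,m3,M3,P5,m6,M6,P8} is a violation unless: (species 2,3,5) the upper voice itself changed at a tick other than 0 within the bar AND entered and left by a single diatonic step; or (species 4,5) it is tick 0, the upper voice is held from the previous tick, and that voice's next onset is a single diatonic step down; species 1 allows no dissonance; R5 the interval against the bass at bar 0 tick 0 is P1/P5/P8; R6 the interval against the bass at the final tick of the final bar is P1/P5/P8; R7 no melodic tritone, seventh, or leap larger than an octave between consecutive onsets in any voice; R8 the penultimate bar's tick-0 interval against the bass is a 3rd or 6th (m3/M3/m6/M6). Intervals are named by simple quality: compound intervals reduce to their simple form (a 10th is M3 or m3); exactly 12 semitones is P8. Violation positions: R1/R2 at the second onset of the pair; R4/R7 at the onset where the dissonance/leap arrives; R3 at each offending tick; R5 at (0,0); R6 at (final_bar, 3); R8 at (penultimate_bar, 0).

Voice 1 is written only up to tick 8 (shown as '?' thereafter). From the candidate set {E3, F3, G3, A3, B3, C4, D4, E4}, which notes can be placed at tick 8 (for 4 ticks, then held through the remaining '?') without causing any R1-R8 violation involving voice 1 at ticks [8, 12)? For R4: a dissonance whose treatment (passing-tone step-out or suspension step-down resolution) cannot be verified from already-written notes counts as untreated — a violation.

{C4}

E3: violates R1,R7
F3: violates R4
G3: violates R7
A3: violates R4
B3: violates R2,R7
C4: legal
D4: violates R4
E4: violates R1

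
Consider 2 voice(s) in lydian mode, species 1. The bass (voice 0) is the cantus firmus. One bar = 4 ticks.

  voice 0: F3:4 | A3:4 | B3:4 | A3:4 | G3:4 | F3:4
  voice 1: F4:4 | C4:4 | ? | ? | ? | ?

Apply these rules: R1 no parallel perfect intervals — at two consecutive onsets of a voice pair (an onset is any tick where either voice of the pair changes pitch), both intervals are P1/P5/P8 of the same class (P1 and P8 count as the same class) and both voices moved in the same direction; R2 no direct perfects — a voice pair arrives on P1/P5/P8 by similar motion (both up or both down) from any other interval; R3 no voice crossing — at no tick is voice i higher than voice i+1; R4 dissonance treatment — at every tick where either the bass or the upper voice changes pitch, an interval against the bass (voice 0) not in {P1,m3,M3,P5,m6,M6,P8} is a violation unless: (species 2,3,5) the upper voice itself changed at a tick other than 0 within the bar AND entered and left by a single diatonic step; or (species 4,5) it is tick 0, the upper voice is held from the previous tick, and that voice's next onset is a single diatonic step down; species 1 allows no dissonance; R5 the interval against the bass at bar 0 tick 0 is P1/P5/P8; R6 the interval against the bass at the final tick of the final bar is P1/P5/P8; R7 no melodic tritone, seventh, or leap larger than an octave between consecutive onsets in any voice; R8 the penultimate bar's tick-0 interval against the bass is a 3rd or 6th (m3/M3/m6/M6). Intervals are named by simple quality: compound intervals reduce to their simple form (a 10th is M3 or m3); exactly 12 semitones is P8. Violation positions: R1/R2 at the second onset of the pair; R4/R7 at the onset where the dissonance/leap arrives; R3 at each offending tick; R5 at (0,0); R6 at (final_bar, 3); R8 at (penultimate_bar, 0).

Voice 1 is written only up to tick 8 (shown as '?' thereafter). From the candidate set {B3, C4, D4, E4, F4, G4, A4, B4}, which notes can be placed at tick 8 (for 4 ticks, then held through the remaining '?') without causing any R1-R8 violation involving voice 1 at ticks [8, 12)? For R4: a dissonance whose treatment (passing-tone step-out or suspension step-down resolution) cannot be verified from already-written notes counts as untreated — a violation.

B3: legal
C4: violates R4
D4: legal
E4: violates R4
F4: violates R4
G4: legal
A4: violates R4
B4: violates R2,R7

{B3, D4, G4}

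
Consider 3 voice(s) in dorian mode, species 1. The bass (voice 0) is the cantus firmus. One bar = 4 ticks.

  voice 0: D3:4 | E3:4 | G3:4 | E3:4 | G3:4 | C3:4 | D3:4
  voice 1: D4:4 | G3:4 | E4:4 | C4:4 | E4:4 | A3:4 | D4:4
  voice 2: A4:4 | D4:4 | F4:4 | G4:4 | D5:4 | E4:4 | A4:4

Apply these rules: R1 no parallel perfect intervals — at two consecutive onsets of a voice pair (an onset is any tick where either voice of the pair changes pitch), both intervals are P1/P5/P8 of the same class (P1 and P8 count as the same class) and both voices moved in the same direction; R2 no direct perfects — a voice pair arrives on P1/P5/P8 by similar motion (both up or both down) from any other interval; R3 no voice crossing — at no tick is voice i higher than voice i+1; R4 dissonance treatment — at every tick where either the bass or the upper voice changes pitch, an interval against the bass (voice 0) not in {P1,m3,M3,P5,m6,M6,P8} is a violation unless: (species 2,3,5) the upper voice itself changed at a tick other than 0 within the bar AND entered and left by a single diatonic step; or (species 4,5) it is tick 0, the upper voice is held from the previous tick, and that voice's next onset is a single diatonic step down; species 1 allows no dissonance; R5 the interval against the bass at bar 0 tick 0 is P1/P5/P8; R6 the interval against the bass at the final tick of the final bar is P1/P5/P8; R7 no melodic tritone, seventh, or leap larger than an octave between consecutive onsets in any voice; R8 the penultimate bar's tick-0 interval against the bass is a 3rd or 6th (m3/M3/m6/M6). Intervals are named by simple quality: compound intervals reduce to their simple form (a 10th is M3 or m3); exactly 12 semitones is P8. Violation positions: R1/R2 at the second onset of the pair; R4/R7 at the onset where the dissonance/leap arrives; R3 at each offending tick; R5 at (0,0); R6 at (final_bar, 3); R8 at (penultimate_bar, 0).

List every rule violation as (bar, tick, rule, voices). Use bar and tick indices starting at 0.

bar 0: v0=D3 v1=D4 v2=A4 downbeat P5
bar 1: v0=E3 v1=G3 v2=D4 downbeat m7
bar 2: v0=G3 v1=E4 v2=F4 downbeat m7
bar 3: v0=E3 v1=C4 v2=G4 downbeat m3
bar 4: v0=G3 v1=E4 v2=D5 downbeat P5
bar 5: v0=C3 v1=A3 v2=E4 downbeat M3
bar 6: v0=D3 v1=D4 v2=A4 downbeat P5
  -> R1 @ bar 1 tick 0 v(1, 2): D4/A4 P5 -> G3/D4 P5 similar
  -> R4 @ bar 1 tick 0 v(0, 2): E3/D4 m7 untreated
  -> R4 @ bar 2 tick 0 v(0, 2): G3/F4 m7 untreated
  -> R2 @ bar 4 tick 0 v(0, 2): E3/G4 m3 -> G3/D5 P5 similar
  -> R2 @ bar 5 tick 0 v(1, 2): E4/D5 m7 -> A3/E4 P5 similar
  -> R7 @ bar 5 tick 0 v(2,): D5->E4 leap 10st
  -> R1 @ bar 6 tick 0 v(1, 2): A3/E4 P5 -> D4/A4 P5 similar
  -> R2 @ bar 6 tick 0 v(0, 1): C3/A3 M6 -> D3/D4 P8 similar
  -> R2 @ bar 6 tick 0 v(0, 2): C3/E4 M3 -> D3/A4 P5 similar

(1, 0, R1, (1, 2))
(1, 0, R4, (0, 2))
(2, 0, R4, (0, 2))
(4, 0, R2, (0, 2))
(5, 0, R2, (1, 2))
(5, 0, R7, (2,))
(6, 0, R1, (1, 2))
(6, 0, R2, (0, 1))
(6, 0, R2, (0, 2))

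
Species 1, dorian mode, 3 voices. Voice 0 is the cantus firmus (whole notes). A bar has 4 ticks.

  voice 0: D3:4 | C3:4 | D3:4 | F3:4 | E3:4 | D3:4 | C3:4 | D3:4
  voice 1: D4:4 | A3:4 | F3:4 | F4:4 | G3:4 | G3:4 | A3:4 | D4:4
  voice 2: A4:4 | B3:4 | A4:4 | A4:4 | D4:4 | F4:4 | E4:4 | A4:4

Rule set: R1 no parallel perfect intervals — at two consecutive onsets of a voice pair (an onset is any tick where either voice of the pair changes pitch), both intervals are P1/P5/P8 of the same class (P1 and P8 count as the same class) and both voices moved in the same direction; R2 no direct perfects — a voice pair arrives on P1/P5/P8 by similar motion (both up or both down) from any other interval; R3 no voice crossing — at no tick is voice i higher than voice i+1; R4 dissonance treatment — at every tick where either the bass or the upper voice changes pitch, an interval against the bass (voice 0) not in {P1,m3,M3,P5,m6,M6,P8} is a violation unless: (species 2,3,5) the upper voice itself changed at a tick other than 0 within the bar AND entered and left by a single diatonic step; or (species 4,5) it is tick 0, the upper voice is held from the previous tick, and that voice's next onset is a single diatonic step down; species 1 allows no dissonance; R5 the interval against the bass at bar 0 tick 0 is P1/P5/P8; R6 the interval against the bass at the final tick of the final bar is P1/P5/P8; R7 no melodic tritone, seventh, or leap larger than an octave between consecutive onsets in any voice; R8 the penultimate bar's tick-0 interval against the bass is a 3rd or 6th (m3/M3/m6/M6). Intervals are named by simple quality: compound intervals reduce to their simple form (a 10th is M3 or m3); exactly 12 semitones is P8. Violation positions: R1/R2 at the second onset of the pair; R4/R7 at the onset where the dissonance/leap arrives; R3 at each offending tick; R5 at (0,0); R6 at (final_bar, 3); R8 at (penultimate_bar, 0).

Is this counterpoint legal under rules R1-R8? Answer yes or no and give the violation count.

bar 0: v0=D3 v1=D4 v2=A4 (P5)
bar 1: v0=C3 v1=A3 v2=B3 (M7)
bar 2: v0=D3 v1=F3 v2=A4 (P5)
bar 3: v0=F3 v1=F4 v2=A4 (M3)
bar 4: v0=E3 v1=G3 v2=D4 (m7)
bar 5: v0=D3 v1=G3 v2=F4 (m3)
bar 6: v0=C3 v1=A3 v2=E4 (M3)
bar 7: v0=D3 v1=D4 v2=A4 (P5)
  R4 @ bar1.0: C3/B3 M7 untreated
  R7 @ bar1.0: A4->B3 leap 10st
  R2 @ bar2.0: C3/B3 M7 -> D3/A4 P5 similar
  R7 @ bar2.0: B3->A4 leap 10st
  R2 @ bar3.0: D3/F3 m3 -> F3/F4 P8 similar
  R2 @ bar4.0: F4/A4 M3 -> G3/D4 P5 similar
  R4 @ bar4.0: E3/D4 m7 untreated
  R7 @ bar4.0: F4->G3 leap 10st
  R4 @ bar5.0: D3/G3 P4 untreated
  R1 @ bar7.0: A3/E4 P5 -> D4/A4 P5 similar
  R2 @ bar7.0: C3/A3 M6 -> D3/D4 P8 similar
  R2 @ bar7.0: C3/E4 M3 -> D3/A4 P5 similar

No (12 violations)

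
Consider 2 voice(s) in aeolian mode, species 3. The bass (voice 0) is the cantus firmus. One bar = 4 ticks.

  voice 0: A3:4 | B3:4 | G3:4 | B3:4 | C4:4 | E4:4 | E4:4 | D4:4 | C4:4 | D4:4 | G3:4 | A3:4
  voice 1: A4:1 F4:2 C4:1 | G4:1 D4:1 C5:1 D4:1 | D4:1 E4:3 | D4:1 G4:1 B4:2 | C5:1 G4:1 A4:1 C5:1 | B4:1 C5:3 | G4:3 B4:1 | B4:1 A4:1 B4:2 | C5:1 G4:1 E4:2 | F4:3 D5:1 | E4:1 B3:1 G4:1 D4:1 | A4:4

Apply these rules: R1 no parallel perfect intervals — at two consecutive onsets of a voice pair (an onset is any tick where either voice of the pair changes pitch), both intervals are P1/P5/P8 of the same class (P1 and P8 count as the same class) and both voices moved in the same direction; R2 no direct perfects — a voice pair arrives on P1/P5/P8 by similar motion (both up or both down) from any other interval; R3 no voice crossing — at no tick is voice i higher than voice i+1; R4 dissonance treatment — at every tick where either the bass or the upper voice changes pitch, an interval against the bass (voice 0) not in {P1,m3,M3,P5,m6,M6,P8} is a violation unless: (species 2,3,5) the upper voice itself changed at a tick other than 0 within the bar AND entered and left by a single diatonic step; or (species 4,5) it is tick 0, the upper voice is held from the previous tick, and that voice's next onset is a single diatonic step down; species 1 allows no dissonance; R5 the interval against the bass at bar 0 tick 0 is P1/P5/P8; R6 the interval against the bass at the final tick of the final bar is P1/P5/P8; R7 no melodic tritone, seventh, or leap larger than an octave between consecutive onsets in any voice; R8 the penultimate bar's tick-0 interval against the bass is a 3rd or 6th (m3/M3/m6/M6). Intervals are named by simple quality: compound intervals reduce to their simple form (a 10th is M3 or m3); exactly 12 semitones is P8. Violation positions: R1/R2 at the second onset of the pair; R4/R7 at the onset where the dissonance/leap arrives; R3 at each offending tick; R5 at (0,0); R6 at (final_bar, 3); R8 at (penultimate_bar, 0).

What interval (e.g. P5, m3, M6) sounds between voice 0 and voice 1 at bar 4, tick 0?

P8

voice 0=C4 voice 1=C5 -> P8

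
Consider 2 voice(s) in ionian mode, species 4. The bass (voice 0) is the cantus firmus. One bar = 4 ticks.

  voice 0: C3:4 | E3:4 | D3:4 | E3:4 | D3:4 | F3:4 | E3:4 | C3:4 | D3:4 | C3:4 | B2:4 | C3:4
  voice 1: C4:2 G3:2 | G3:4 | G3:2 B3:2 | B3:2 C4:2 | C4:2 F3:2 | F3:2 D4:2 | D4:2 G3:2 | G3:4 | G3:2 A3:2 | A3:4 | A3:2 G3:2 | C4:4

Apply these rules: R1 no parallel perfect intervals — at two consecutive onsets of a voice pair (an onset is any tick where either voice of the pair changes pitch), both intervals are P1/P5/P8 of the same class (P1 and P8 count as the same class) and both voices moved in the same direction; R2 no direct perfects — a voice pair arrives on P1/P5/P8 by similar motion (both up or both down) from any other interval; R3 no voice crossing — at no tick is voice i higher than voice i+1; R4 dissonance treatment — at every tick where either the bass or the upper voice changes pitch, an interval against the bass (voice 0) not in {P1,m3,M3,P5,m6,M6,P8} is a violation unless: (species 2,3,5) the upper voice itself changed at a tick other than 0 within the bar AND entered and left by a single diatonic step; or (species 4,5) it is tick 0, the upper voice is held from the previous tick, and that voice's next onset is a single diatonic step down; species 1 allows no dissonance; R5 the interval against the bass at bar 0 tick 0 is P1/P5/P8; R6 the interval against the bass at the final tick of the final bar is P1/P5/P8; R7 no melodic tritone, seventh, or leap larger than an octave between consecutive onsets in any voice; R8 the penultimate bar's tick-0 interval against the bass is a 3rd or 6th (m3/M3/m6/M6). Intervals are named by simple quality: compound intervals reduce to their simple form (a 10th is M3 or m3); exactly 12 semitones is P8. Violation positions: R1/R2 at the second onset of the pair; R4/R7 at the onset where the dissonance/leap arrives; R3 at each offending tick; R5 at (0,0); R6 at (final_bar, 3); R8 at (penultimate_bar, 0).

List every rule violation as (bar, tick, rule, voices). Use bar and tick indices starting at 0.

bar 0: v0=C3 v1=C4 downbeat P8
bar 1: v0=E3 v1=G3 downbeat m3
bar 2: v0=D3 v1=G3 downbeat P4
bar 3: v0=E3 v1=B3 downbeat P5
bar 4: v0=D3 v1=C4 downbeat m7
bar 5: v0=F3 v1=F3 downbeat P1
bar 6: v0=E3 v1=D4 downbeat m7
bar 7: v0=C3 v1=G3 downbeat P5
bar 8: v0=D3 v1=G3 downbeat P4
bar 9: v0=C3 v1=A3 downbeat M6
bar 10: v0=B2 v1=A3 downbeat m7
bar 11: v0=C3 v1=C4 downbeat P8
  -> R4 @ bar 2 tick 0 v(0, 1): D3/G3 P4 untreated
  -> R4 @ bar 4 tick 0 v(0, 1): D3/C4 m7 untreated
  -> R4 @ bar 6 tick 0 v(0, 1): E3/D4 m7 untreated
  -> R4 @ bar 8 tick 0 v(0, 1): D3/G3 P4 untreated
  -> R8 @ bar 10 tick 0 v(0, 1): penult m7 not 3rd/6th
  -> R2 @ bar 11 tick 0 v(0, 1): B2/G3 m6 -> C3/C4 P8 similar

(2, 0, R4, (0, 1))
(4, 0, R4, (0, 1))
(6, 0, R4, (0, 1))
(8, 0, R4, (0, 1))
(10, 0, R8, (0, 1))
(11, 0, R2, (0, 1))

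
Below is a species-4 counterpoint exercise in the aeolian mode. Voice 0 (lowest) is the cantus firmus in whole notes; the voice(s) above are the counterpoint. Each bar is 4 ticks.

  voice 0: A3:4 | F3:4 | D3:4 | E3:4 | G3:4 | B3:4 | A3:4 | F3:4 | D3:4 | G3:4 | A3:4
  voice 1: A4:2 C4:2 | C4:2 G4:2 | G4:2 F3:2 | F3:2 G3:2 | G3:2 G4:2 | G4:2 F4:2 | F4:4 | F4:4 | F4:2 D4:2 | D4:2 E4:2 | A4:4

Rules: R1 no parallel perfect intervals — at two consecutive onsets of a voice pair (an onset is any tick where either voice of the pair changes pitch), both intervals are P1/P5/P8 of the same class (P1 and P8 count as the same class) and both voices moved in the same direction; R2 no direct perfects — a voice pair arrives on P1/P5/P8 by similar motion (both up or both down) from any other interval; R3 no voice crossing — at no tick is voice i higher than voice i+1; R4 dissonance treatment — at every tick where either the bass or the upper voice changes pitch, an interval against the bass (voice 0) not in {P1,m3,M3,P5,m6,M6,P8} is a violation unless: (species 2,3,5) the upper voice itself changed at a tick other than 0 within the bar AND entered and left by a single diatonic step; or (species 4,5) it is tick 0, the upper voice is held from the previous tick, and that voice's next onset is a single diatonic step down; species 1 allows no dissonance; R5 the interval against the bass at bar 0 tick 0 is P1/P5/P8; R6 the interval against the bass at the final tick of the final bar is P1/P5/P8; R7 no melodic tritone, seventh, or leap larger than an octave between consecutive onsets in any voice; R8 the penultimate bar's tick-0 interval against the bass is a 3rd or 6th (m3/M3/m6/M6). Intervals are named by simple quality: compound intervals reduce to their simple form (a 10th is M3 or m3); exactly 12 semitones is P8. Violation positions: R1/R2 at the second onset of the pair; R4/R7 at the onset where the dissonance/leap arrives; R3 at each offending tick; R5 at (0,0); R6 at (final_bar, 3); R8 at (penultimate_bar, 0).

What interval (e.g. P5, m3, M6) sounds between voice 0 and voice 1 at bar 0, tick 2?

voice 0=A3 voice 1=C4 -> m3

m3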